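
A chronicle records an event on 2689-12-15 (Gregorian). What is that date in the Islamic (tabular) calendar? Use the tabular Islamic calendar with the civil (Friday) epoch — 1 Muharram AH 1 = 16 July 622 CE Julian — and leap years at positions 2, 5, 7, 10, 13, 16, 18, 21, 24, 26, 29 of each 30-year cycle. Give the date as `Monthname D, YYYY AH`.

Dhu al-Qa'dah 11, 2131 AH

Both dates share Julian Day Number 2703546; in the tabular Islamic calendar that is 11 Dhu al-Qa'dah 2131 AH.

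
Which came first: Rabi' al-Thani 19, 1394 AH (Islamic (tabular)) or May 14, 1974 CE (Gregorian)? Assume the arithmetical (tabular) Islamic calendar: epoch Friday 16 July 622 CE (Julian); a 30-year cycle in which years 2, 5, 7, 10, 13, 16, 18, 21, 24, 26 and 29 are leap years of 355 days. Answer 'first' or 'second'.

The two dates have Julian Day Numbers 2442180 and 2442182 respectively.
Since 2442180 < 2442182, the first date comes first.

first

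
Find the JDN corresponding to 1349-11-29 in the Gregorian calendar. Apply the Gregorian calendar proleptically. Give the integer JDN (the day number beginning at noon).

2214105

JDN 2299161 is 15 October 1582 CE (Gregorian); the target day is −85056 days from there, so JDN = 2214105.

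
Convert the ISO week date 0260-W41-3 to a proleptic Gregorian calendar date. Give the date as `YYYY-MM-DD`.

0260-10-10

ISO week 1 of 260 is the week containing the first Thursday of 260.
Week 41, day 3 (Wednesday) lands on 0260-10-10.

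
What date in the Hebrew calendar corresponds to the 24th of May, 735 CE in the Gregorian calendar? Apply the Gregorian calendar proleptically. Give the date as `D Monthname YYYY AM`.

23 Iyar 4495 AM

Both dates share Julian Day Number 1989656; in the Hebrew calendar that is 23 Iyar 4495 AM.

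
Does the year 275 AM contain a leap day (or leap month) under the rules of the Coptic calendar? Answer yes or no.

yes

275 mod 4 = 3; in the Coptic calendar a year is leap when year mod 4 = 3, so it is a leap year.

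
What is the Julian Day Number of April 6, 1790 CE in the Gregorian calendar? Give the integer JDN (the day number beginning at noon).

2374940

JDN 2400001 is 17 November 1858 CE (Gregorian), MJD 0; the target day is −25061 days from there, so JDN = 2374940.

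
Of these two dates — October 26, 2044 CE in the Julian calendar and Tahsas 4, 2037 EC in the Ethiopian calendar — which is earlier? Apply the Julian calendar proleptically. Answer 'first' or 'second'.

The two dates have Julian Day Numbers 2467928 and 2467963 respectively.
Since 2467928 < 2467963, the first date comes first.

first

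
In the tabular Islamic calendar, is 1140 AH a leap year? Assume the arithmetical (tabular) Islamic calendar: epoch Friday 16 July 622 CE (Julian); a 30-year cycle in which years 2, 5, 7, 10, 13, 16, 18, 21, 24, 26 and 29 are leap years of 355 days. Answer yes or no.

no

Year 1140 AH is year 30 of its 30-year cycle; leap positions are 2, 5, 7, 10, 13, 16, 18, 21, 24, 26, 29, so it is a common year (354 days).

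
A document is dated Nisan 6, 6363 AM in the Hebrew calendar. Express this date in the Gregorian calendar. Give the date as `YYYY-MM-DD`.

Both dates share Julian Day Number 2671885; in the Gregorian calendar that is 10 April 2603 CE.

2603-04-10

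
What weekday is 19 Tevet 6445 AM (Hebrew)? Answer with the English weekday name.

Saturday

This is JDN 2701753 (17 January 2685 Gregorian).
JDN 2701753 mod 7 = 5, and JDN 0 was a Monday, so this is a Saturday.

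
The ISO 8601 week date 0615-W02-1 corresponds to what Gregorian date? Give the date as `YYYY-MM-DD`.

0615-01-09

ISO week 1 of 615 is the week containing the first Thursday of 615.
Week 2, day 1 (Monday) lands on 0615-01-09.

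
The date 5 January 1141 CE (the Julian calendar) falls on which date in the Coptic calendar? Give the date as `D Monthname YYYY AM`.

Julian Day Number of the source date = 2137813.
Converting JDN 2137813 to the Coptic calendar gives 10 Tobi 857 AM.

10 Tobi 857 AM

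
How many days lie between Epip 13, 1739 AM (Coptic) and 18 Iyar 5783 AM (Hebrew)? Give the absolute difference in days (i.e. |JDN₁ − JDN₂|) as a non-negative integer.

First date → JDN 2460146; second date → JDN 2460074.
The interval is |2460146 − 2460074| = 72 days.

72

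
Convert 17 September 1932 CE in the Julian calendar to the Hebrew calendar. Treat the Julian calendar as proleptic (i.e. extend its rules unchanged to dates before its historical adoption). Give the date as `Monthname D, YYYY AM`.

Both dates share Julian Day Number 2426981; in the Hebrew calendar that is 29 Elul 5692 AM.

Elul 29, 5692 AM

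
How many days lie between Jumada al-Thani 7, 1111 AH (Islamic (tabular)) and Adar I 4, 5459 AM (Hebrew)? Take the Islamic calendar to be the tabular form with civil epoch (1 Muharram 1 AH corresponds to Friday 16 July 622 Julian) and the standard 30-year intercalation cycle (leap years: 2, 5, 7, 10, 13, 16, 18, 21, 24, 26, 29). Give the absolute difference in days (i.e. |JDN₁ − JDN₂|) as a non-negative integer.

300

JDN of the first date = 2341941.
JDN of the second date = 2341641.
|2341641 − 2341941| = 300.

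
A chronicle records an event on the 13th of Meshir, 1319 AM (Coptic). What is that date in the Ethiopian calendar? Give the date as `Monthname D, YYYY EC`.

Yekatit 13, 1595 EC

Julian Day Number of the source date = 2306591.
Converting JDN 2306591 to the Ethiopian calendar gives 13 Yekatit 1595 EC.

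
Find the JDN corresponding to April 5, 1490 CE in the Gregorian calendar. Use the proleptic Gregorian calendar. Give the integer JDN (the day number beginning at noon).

JDN 2299161 is 15 October 1582 CE (Gregorian); the target day is −33795 days from there, so JDN = 2265366.

2265366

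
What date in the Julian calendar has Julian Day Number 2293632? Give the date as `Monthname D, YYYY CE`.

August 16, 1567 CE

JDN 2293632 is 26 August 1567 in the proleptic Gregorian calendar.
In the Julian calendar that day is August 16, 1567 CE.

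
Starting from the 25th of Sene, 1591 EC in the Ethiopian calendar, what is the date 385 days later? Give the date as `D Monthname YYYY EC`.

14 Hamle 1592 EC

Counting 385 days forward from JDN 2305262 reaches JDN 2305647, which is 14 Hamle 1592 EC.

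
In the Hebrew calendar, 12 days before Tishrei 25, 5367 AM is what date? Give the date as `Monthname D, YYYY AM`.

The starting date is JDN 2307938; 2307938 − 12 = 2307926.
JDN 2307926 corresponds to Tishrei 13, 5367 AM.

Tishrei 13, 5367 AM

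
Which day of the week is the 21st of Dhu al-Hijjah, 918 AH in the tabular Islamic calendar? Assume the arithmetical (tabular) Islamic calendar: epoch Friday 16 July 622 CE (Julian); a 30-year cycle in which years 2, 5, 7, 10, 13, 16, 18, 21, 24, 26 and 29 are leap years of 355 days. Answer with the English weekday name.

Sunday

Equivalently 9 March 1513 Gregorian, JDN 2273739.
2273739 ≡ 6 (mod 7); counting from Monday = 0 gives Sunday.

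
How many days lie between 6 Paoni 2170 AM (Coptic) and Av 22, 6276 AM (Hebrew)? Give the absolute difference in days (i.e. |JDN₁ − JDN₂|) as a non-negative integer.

First date → JDN 2617532; second date → JDN 2640243.
The interval is |2617532 − 2640243| = 22711 days.

22711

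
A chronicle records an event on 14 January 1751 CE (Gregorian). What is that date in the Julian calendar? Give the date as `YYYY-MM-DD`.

For dates in this range the Gregorian date is 11 days ahead of the Julian.
14 January 1751 Gregorian − 11 days → 3 January 1751 Julian.

1751-01-03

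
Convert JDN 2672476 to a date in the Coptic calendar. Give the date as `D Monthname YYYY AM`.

7 Hathor 2321 AM

The Gregorian equivalent of JDN 2672476 is 21 November 2604.
In the Coptic calendar that day is 7 Hathor 2321 AM.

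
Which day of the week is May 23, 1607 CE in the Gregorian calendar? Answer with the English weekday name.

Wednesday

2308147 ≡ 2 (mod 7); counting from Monday = 0 gives Wednesday.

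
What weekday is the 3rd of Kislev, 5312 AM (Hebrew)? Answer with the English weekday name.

Sunday

In the proleptic Gregorian calendar this is 11 November 1551 (JDN 2287865).
JDN 2287865 mod 7 = 6, and JDN 0 was a Monday, so this is a Sunday.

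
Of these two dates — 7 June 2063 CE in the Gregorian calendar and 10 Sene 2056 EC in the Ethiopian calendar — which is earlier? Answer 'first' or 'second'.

first

Converting both to JDN: 2474713 vs 2475089; the smaller is the first.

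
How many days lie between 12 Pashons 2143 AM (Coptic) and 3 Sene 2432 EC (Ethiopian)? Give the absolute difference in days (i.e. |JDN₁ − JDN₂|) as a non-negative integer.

4770

JDN of the first date = 2607646.
JDN of the second date = 2612416.
|2612416 − 2607646| = 4770.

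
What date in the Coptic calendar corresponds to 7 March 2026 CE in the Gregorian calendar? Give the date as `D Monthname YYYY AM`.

Julian Day Number of the source date = 2461107.
Converting JDN 2461107 to the Coptic calendar gives 28 Meshir 1742 AM.

28 Meshir 1742 AM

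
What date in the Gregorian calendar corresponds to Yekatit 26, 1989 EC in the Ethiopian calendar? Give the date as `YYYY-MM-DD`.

1997-03-05

Both dates share Julian Day Number 2450513; in the Gregorian calendar that is 5 March 1997 CE.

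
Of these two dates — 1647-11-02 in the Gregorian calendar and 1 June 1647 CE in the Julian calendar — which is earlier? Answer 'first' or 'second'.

second

Converting both to JDN: 2322920 vs 2322776; the smaller is the second.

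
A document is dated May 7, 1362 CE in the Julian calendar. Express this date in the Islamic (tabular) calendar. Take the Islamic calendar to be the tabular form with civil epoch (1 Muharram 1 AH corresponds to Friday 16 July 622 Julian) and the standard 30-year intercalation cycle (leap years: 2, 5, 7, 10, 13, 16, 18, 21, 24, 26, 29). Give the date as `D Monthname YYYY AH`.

12 Rajab 763 AH

Julian Day Number of the source date = 2218655.
Converting JDN 2218655 to the tabular Islamic calendar gives 12 Rajab 763 AH.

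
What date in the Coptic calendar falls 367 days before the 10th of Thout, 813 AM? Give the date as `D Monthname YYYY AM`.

The starting date is JDN 2121622; 2121622 − 367 = 2121255.
JDN 2121255 corresponds to 8 Thout 812 AM.

8 Thout 812 AM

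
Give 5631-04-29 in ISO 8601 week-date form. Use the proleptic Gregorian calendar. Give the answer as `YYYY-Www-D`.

The weekday is Tuesday (ISO weekday 2).
That Tuesday belongs to ISO week 18 of ISO year 5631.

5631-W18-2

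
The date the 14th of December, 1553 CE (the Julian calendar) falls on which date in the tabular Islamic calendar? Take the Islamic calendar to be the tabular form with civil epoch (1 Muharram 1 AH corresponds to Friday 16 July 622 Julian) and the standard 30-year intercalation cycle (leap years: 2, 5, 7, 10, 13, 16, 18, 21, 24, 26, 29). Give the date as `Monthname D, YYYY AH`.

Muharram 8, 961 AH

Julian Day Number of the source date = 2288639.
Converting JDN 2288639 to the tabular Islamic calendar gives 8 Muharram 961 AH.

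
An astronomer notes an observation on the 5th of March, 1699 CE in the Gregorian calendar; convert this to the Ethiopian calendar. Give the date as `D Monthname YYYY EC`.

29 Yekatit 1691 EC

Both dates share Julian Day Number 2341671; in the Ethiopian calendar that is 29 Yekatit 1691 EC.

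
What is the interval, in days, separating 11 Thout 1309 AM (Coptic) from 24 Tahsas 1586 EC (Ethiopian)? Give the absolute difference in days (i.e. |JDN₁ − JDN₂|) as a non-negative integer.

First date → JDN 2302787; second date → JDN 2303255.
The interval is |2302787 − 2303255| = 468 days.

468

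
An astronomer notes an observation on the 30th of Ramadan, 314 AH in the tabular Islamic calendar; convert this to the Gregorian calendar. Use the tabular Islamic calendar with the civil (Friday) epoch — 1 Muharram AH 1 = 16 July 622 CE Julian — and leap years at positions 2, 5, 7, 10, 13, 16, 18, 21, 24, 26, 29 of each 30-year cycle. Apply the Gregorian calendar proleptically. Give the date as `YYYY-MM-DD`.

Both dates share Julian Day Number 2059622; in the Gregorian calendar that is 14 December 926 CE.

0926-12-14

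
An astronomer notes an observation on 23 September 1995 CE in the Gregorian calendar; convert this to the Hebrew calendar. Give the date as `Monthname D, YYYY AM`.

Both dates share Julian Day Number 2449984; in the Hebrew calendar that is 28 Elul 5755 AM.

Elul 28, 5755 AM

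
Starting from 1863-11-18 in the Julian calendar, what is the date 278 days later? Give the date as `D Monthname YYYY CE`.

22 August 1864 CE

JDN of 1863-11-18 = 2401840.
2401840 + 278 = 2402118.
JDN 2402118 in the Julian calendar is 22 August 1864 CE.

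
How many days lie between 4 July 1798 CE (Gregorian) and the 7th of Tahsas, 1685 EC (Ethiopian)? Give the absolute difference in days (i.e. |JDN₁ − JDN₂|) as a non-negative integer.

JDN of the first date = 2377951.
JDN of the second date = 2339398.
|2339398 − 2377951| = 38553.

38553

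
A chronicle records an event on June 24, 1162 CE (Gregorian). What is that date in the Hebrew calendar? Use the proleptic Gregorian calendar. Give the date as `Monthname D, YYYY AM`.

Both dates share Julian Day Number 2145646; in the Hebrew calendar that is 3 Tammuz 4922 AM.

Tammuz 3, 4922 AM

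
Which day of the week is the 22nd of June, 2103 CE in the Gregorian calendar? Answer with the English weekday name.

2489337 ≡ 4 (mod 7); counting from Monday = 0 gives Friday.

Friday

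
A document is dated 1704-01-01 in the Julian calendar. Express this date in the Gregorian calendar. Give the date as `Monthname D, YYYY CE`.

January 12, 1704 CE

The Julian–Gregorian offset here is 11 days (Julian trailing).
1 January 1704 Julian + 11 days → 12 January 1704 Gregorian.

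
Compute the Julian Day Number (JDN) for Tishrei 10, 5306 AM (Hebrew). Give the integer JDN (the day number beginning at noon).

Equivalently 26 September 1545 (proleptic Gregorian).
JDN 2400001 is 17 November 1858 CE (Gregorian), MJD 0; the target day is −114373 days from there, so JDN = 2285628.

2285628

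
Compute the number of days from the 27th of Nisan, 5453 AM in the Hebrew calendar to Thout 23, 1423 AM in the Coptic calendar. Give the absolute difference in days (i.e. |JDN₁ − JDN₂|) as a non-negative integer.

4898

JDN of the first date = 2339539.
JDN of the second date = 2344437.
|2344437 − 2339539| = 4898.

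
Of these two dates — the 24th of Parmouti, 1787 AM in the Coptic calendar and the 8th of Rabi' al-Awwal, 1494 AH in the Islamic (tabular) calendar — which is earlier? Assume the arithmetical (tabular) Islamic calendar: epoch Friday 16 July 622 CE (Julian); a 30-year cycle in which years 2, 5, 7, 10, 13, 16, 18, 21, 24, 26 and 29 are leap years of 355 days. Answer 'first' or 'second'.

The two dates have Julian Day Numbers 2477599 and 2477575 respectively.
Since 2477575 < 2477599, the second date comes first.

second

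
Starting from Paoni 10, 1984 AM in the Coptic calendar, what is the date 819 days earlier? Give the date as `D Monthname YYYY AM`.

The starting date is JDN 2549600; 2549600 − 819 = 2548781.
JDN 2548781 corresponds to 12 Paremhat 1982 AM.

12 Paremhat 1982 AM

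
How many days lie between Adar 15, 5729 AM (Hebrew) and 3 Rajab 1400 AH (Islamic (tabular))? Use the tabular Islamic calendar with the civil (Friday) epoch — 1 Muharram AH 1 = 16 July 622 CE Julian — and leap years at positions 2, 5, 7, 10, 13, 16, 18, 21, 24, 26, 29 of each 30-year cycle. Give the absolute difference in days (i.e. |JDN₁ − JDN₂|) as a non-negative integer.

4092

JDN of the first date = 2440286.
JDN of the second date = 2444378.
|2444378 − 2440286| = 4092.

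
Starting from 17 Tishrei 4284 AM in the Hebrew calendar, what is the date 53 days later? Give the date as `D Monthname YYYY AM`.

11 Kislev 4284 AM

JDN of 17 Tishrei 4284 AM = 1912368.
1912368 + 53 = 1912421.
JDN 1912421 in the Hebrew calendar is 11 Kislev 4284 AM.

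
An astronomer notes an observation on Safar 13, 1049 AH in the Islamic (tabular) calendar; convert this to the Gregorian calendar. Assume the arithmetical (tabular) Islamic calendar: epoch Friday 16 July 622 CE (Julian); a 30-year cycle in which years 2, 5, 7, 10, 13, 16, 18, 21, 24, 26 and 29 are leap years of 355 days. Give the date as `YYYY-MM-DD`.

Julian Day Number of the source date = 2319858.
Converting JDN 2319858 to the Gregorian calendar gives 15 June 1639 CE.

1639-06-15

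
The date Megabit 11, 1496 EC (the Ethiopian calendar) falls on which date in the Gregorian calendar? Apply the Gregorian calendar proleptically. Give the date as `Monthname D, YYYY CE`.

Julian Day Number of the source date = 2270460.
Converting JDN 2270460 to the Gregorian calendar gives 17 March 1504 CE.

March 17, 1504 CE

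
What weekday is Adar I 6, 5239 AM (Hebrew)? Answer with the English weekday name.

Thursday

In the proleptic Gregorian calendar this is 6 February 1479 (JDN 2261290).
JDN 2261290 mod 7 = 3, and JDN 0 was a Monday, so this is a Thursday.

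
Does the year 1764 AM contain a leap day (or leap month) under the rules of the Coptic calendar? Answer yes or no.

no

1764 mod 4 = 0; in the Coptic calendar a year is leap when year mod 4 = 3, so it is a common year.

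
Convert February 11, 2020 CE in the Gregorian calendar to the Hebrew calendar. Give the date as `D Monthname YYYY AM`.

Both dates share Julian Day Number 2458891; in the Hebrew calendar that is 16 Shevat 5780 AM.

16 Shevat 5780 AM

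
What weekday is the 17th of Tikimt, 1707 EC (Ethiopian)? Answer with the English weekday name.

Thursday

This is JDN 2347383 (25 October 1714 Gregorian).
2347383 ≡ 3 (mod 7); counting from Monday = 0 gives Thursday.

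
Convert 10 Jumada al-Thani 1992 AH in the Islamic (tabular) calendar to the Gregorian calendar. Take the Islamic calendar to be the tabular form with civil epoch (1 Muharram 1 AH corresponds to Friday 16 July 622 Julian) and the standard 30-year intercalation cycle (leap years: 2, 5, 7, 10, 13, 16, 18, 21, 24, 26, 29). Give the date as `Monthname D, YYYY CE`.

September 9, 2554 CE

Julian Day Number of the source date = 2654141.
Converting JDN 2654141 to the Gregorian calendar gives 9 September 2554 CE.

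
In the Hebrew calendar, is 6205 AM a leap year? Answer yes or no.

yes

Hebrew year 6205 is year 11 of its 19-year Metonic cycle; leap years are at positions 3, 6, 8, 11, 14, 17, 19, so it is a leap year (13 months).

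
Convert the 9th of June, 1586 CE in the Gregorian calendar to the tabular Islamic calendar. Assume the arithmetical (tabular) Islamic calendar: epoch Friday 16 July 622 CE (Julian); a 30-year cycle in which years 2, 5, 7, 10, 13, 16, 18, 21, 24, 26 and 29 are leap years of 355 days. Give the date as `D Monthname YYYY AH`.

Julian Day Number of the source date = 2300494.
Converting JDN 2300494 to the tabular Islamic calendar gives 21 Jumada al-Thani 994 AH.

21 Jumada al-Thani 994 AH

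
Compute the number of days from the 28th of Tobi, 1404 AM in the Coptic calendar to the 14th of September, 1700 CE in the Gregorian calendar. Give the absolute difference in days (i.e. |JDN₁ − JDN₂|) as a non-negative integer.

First date → JDN 2337623; second date → JDN 2342229.
The interval is |2337623 − 2342229| = 4606 days.

4606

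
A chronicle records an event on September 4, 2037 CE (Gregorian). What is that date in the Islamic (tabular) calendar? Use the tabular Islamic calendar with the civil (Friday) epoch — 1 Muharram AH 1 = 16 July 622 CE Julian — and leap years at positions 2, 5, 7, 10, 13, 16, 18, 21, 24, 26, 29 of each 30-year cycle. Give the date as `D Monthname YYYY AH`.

Julian Day Number of the source date = 2465306.
Converting JDN 2465306 to the tabular Islamic calendar gives 23 Rajab 1459 AH.

23 Rajab 1459 AH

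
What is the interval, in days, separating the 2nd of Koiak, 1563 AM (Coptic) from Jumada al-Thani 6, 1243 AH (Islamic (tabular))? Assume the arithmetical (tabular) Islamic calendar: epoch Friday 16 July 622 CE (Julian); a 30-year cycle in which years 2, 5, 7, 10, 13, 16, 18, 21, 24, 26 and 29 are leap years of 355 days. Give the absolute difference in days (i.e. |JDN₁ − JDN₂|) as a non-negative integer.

JDN of the first date = 2395641.
JDN of the second date = 2388716.
|2388716 − 2395641| = 6925.

6925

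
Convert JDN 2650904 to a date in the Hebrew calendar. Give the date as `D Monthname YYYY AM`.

The Gregorian equivalent of JDN 2650904 is 29 October 2545.
In the Hebrew calendar that day is 21 Cheshvan 6306 AM.

21 Cheshvan 6306 AM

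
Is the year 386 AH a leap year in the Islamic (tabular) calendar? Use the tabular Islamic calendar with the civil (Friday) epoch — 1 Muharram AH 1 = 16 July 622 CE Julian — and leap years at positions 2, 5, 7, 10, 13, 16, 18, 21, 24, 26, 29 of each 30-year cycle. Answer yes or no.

Year 386 AH is year 26 of its 30-year cycle; leap positions are 2, 5, 7, 10, 13, 16, 18, 21, 24, 26, 29, so it is a leap year (355 days).

yes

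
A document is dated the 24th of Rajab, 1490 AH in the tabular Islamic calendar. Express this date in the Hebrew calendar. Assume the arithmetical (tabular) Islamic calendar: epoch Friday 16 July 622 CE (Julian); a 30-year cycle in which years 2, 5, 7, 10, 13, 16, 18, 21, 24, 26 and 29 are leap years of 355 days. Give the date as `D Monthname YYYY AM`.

24 Tishrei 5828 AM

The source date corresponds to 3 October 2067 in the Gregorian calendar (JDN 2476292).
That day falls on 24 Tishrei 5828 AM in the Hebrew calendar.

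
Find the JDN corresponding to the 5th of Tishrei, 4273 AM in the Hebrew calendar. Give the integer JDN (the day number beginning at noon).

Equivalently 3 September 512 (proleptic Gregorian).
JDN 2299161 is 15 October 1582 CE (Gregorian); the target day is −390851 days from there, so JDN = 1908310.

1908310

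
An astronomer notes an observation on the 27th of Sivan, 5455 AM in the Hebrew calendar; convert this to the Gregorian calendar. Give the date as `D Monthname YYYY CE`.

Julian Day Number of the source date = 2340307.
Converting JDN 2340307 to the Gregorian calendar gives 10 June 1695 CE.

10 June 1695 CE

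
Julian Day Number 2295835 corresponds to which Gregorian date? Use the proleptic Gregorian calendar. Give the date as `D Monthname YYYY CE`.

Counting from JDN 2299161 = 15 Oct 1582 gives an offset of -3326 days.

6 September 1573 CE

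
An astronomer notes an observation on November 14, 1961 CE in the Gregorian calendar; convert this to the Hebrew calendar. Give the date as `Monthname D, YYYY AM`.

Both dates share Julian Day Number 2437618; in the Hebrew calendar that is 6 Kislev 5722 AM.

Kislev 6, 5722 AM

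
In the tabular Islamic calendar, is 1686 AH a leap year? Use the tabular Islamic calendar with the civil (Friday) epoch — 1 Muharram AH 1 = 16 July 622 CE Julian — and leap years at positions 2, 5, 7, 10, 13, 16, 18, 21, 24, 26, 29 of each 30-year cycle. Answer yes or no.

Year 1686 AH is year 6 of its 30-year cycle; leap positions are 2, 5, 7, 10, 13, 16, 18, 21, 24, 26, 29, so it is a common year (354 days).

no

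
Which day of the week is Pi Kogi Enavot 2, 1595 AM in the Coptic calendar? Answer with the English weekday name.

In the Gregorian calendar this is 6 September 1879 (JDN 2407599).
JDN 2407599 mod 7 = 5, and JDN 0 was a Monday, so this is a Saturday.

Saturday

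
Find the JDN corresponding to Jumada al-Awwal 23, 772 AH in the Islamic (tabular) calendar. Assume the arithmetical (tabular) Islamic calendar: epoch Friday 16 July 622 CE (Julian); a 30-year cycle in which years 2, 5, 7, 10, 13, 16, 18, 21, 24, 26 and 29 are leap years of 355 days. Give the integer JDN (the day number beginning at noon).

2221797

Equivalently 21 December 1370 (proleptic Gregorian).
JDN 2400001 is 17 November 1858 CE (Gregorian), MJD 0; the target day is −178204 days from there, so JDN = 2221797.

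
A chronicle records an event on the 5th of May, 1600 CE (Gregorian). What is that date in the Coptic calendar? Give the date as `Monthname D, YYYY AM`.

Both dates share Julian Day Number 2305573; in the Coptic calendar that is 30 Parmouti 1316 AM.

Parmouti 30, 1316 AM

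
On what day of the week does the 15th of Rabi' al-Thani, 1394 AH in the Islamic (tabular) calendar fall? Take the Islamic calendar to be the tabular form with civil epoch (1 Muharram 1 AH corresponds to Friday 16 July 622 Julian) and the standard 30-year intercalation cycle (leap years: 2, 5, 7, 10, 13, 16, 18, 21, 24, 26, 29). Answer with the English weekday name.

In the Gregorian calendar this is 8 May 1974 (JDN 2442176).
2442176 ≡ 2 (mod 7); counting from Monday = 0 gives Wednesday.

Wednesday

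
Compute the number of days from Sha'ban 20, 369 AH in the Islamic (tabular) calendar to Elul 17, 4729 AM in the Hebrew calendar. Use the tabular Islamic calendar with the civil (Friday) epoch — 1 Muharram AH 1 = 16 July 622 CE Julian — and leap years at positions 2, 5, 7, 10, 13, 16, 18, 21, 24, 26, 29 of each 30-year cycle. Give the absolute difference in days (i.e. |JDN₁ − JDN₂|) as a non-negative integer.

JDN of the first date = 2079073.
JDN of the second date = 2075231.
|2075231 − 2079073| = 3842.

3842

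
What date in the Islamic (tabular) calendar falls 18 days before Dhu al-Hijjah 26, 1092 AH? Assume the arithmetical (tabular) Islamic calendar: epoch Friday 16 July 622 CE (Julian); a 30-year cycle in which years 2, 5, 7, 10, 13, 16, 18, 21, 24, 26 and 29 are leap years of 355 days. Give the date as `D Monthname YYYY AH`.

The starting date is JDN 2335404; 2335404 − 18 = 2335386.
JDN 2335386 corresponds to 8 Dhu al-Hijjah 1092 AH.

8 Dhu al-Hijjah 1092 AH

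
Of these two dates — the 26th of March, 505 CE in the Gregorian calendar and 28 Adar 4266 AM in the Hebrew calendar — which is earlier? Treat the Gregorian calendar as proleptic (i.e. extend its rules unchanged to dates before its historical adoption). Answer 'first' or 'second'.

First date → JDN 1905592; second date → JDN 1905942.
JDN 1905592 < JDN 1905942, so the first date is earlier.

first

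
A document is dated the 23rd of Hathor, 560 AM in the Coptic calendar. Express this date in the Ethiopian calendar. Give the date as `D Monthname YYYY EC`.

23 Hidar 836 EC

Both dates share Julian Day Number 2029287; in the Ethiopian calendar that is 23 Hidar 836 EC.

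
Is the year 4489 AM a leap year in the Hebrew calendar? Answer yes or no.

no

Hebrew year 4489 is year 5 of its 19-year Metonic cycle; leap years are at positions 3, 6, 8, 11, 14, 17, 19, so it is a common year (12 months).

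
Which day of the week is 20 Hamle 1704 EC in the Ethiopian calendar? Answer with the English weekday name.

Monday

In the Gregorian calendar this is 25 July 1712 (JDN 2346561).
2346561 ≡ 0 (mod 7); counting from Monday = 0 gives Monday.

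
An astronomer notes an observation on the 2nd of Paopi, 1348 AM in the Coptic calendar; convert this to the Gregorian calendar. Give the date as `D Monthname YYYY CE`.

10 October 1631 CE

Julian Day Number of the source date = 2317053.
Converting JDN 2317053 to the Gregorian calendar gives 10 October 1631 CE.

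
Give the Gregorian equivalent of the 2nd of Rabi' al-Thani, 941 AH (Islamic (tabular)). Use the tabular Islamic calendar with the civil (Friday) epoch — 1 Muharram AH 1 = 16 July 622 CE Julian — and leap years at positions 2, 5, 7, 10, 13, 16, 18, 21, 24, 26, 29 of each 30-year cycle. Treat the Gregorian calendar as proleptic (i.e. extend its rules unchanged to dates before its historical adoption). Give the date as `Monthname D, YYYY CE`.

October 21, 1534 CE

Both dates share Julian Day Number 2281635; in the Gregorian calendar that is 21 October 1534 CE.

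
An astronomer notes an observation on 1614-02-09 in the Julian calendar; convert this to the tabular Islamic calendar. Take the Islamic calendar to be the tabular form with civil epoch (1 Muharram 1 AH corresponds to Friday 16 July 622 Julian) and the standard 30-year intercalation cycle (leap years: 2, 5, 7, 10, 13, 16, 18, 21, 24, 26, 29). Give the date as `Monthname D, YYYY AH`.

Muharram 9, 1023 AH

The source date corresponds to 19 February 1614 in the Gregorian calendar (JDN 2310611).
That day falls on 9 Muharram 1023 AH in the tabular Islamic calendar.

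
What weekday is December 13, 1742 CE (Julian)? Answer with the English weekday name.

In the Gregorian calendar this is 24 December 1742 (JDN 2357670).
2357670 ≡ 0 (mod 7); counting from Monday = 0 gives Monday.

Monday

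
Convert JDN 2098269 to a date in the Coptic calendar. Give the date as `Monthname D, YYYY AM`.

Paopi 3, 749 AM

JDN 2098269 is 6 October 1032 in the proleptic Gregorian calendar.
In the Coptic calendar that day is Paopi 3, 749 AM.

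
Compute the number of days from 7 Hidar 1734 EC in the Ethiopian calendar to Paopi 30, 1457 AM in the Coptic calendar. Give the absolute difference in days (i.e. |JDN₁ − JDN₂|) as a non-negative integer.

First date → JDN 2357265; second date → JDN 2356893.
The interval is |2357265 − 2356893| = 372 days.

372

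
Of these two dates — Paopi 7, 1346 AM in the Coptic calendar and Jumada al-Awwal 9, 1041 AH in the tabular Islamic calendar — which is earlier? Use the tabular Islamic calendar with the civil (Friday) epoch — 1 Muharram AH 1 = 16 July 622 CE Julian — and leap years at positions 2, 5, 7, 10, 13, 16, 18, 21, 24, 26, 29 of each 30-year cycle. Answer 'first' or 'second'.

First date → JDN 2316327; second date → JDN 2317107.
JDN 2316327 < JDN 2317107, so the first date is earlier.

first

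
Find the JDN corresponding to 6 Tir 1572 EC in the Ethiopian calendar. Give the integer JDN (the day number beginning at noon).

2298154

In the proleptic Gregorian calendar the same day is 12 January 1580.
JDN 2400001 is 17 November 1858 CE (Gregorian), MJD 0; the target day is −101847 days from there, so JDN = 2298154.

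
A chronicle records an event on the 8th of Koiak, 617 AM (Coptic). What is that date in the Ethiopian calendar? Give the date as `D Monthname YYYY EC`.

The source date corresponds to 9 December 900 in the proleptic Gregorian calendar (JDN 2050121).
That day falls on 8 Tahsas 893 EC in the Ethiopian calendar.

8 Tahsas 893 EC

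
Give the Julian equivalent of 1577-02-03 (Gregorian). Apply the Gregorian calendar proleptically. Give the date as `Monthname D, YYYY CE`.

January 24, 1577 CE

The Julian–Gregorian offset here is 10 days (Julian trailing).
3 February 1577 Gregorian − 10 days → 24 January 1577 Julian.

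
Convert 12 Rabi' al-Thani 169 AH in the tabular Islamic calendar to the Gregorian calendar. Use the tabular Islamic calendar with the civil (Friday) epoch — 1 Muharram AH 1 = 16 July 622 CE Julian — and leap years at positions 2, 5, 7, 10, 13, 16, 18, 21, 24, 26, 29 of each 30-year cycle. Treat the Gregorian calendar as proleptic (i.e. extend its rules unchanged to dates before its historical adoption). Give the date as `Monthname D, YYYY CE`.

Julian Day Number of the source date = 2008074.
Converting JDN 2008074 to the Gregorian calendar gives 26 October 785 CE.

October 26, 785 CE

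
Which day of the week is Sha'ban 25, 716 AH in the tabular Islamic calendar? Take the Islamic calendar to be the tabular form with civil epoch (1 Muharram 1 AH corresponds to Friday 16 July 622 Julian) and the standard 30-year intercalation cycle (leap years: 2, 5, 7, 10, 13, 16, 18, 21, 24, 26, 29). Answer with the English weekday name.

Friday

This is JDN 2202043 (20 November 1316 Gregorian).
Since JDN mod 7 = 4 (0 = Monday), the day is Friday.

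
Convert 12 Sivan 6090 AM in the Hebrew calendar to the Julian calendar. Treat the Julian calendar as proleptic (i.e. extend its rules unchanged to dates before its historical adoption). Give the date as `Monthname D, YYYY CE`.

Both dates share Julian Day Number 2572225; in the Julian calendar that is 15 May 2330 CE.

May 15, 2330 CE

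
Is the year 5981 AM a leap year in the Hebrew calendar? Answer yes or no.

Hebrew year 5981 is year 15 of its 19-year Metonic cycle; leap years are at positions 3, 6, 8, 11, 14, 17, 19, so it is a common year (12 months).

no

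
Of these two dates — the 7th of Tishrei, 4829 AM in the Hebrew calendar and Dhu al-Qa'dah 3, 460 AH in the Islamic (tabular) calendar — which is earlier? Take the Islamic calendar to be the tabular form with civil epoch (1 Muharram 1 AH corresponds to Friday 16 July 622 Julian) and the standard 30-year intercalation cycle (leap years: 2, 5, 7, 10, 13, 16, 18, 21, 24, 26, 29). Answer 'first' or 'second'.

Converting both to JDN: 2111395 vs 2111391; the smaller is the second.

second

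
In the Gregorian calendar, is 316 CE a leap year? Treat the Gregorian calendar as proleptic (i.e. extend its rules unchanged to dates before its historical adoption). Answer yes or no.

316 is divisible by 4 and not by 100, so it is a leap year.

yes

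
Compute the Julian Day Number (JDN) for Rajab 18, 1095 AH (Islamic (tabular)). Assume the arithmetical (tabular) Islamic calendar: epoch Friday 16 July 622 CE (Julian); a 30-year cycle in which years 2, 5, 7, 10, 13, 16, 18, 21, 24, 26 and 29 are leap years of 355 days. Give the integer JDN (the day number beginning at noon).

In the Gregorian calendar the same day is 1 July 1684.
JDN 2299161 is 15 October 1582 CE (Gregorian); the target day is +37150 days from there, so JDN = 2336311.

2336311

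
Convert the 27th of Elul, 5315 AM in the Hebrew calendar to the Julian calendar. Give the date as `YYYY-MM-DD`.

Julian Day Number of the source date = 2289277.
Converting JDN 2289277 to the Julian calendar gives 13 September 1555 CE.

1555-09-13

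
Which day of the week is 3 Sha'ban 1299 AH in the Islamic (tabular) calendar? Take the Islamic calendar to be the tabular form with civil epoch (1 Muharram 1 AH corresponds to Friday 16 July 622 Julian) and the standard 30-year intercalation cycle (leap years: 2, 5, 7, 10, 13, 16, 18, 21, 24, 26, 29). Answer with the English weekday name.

Tuesday

In the Gregorian calendar this is 20 June 1882 (JDN 2408617).
JDN 2408617 mod 7 = 1, and JDN 0 was a Monday, so this is a Tuesday.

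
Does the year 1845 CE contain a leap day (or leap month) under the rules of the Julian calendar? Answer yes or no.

no

1845 mod 4 = 1, so it is a common year in the Julian calendar.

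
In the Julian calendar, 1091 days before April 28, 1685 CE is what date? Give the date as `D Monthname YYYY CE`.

3 May 1682 CE

JDN of April 28, 1685 CE = 2336622.
2336622 − 1091 = 2335531.
JDN 2335531 in the Julian calendar is 3 May 1682 CE.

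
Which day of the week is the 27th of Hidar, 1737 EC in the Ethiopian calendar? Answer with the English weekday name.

This is JDN 2358381 (4 December 1744 Gregorian).
2358381 ≡ 4 (mod 7); counting from Monday = 0 gives Friday.

Friday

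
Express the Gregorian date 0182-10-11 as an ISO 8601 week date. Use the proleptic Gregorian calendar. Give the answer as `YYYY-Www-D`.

0182-W41-5

The weekday is Friday (ISO weekday 5).
That Friday belongs to ISO week 41 of ISO year 182.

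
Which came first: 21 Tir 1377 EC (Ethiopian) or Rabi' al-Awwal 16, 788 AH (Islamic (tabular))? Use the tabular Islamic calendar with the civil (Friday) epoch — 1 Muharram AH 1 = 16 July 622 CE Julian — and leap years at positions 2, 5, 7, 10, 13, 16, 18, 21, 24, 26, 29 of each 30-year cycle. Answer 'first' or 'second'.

First date → JDN 2226945; second date → JDN 2227401.
JDN 2226945 < JDN 2227401, so the first date is earlier.

first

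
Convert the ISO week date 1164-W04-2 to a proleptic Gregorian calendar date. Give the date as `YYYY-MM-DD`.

ISO week 1 of 1164 is the week containing the first Thursday of 1164.
Week 4, day 2 (Tuesday) lands on 1164-01-21.

1164-01-21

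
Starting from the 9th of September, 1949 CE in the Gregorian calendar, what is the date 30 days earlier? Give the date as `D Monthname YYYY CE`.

The starting date is JDN 2433169; 2433169 − 30 = 2433139.
JDN 2433139 corresponds to 10 August 1949 CE.

10 August 1949 CE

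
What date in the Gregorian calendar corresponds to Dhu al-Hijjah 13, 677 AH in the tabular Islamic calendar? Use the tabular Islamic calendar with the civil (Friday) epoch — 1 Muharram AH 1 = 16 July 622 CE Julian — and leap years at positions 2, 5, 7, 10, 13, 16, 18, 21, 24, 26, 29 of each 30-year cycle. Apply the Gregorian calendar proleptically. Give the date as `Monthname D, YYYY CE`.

May 4, 1279 CE

Julian Day Number of the source date = 2188329.
Converting JDN 2188329 to the Gregorian calendar gives 4 May 1279 CE.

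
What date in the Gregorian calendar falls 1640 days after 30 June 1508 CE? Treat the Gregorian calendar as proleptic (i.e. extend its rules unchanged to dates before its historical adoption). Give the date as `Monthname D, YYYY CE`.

December 26, 1512 CE

Counting 1640 days forward from JDN 2272026 reaches JDN 2273666, which is December 26, 1512 CE.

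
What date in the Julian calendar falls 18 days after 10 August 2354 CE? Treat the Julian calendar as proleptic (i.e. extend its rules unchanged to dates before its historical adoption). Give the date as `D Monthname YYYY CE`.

The starting date is JDN 2581078; 2581078 + 18 = 2581096.
JDN 2581096 corresponds to 28 August 2354 CE.

28 August 2354 CE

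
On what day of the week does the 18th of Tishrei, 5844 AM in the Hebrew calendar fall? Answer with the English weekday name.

In the Gregorian calendar this is 30 September 2083 (JDN 2482133).
JDN 2482133 mod 7 = 3, and JDN 0 was a Monday, so this is a Thursday.

Thursday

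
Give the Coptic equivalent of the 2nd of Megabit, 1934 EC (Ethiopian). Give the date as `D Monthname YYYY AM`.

Both dates share Julian Day Number 2430430; in the Coptic calendar that is 2 Paremhat 1658 AM.

2 Paremhat 1658 AM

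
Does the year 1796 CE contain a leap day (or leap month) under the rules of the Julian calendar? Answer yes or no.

1796 mod 4 = 0, so it is a leap year in the Julian calendar.

yes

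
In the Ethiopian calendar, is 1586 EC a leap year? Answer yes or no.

no

1586 mod 4 = 2; in the Ethiopian calendar a year is leap when year mod 4 = 3, so it is a common year.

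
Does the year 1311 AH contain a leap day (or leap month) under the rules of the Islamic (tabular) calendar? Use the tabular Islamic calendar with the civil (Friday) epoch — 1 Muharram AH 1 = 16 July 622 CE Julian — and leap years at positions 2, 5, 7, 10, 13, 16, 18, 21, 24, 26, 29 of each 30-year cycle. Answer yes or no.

yes

Year 1311 AH is year 21 of its 30-year cycle; leap positions are 2, 5, 7, 10, 13, 16, 18, 21, 24, 26, 29, so it is a leap year (355 days).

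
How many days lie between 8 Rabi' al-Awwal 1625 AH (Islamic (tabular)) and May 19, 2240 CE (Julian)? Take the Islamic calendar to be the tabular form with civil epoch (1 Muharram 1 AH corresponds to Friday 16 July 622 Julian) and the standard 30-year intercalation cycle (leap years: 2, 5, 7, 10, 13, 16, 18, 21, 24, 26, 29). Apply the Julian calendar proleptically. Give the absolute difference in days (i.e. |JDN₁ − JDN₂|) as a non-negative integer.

First date → JDN 2523997; second date → JDN 2539357.
The interval is |2523997 − 2539357| = 15360 days.

15360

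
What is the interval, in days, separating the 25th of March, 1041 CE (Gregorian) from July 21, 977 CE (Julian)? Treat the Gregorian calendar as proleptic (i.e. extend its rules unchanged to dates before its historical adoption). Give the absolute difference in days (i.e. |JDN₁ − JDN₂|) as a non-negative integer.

23252

JDN of the first date = 2101361.
JDN of the second date = 2078109.
|2078109 − 2101361| = 23252.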